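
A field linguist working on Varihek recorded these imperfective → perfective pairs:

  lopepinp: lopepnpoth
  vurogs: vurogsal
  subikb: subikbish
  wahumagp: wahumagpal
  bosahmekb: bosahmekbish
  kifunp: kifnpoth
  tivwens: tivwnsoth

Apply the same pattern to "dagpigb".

tivwens and vurogs both end in -s yet inflect differently (tivwnsoth, vurogsal), so the final letter is not what conditions the rule; the second-to-last letter is.
"dagpigb" has second-to-last letter 'g'. The stems whose second-to-last letter is 'g' (vurogs → vurogsal, wahumagp → wahumagpal) add -al.
So dagpigb → dagpigbal.

dagpigbal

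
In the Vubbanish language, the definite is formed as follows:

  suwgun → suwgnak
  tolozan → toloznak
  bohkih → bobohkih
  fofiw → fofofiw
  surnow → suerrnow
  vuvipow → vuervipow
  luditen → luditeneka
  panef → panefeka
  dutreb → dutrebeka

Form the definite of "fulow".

fuerlow

fofiw and surnow both end in -w yet inflect differently (fofofiw, suerrnow), so the final letter is not what conditions the rule; the last vowel is.
"fulow" has last vowel 'o'. The stems whose last vowel is 'o' (surnow → suerrnow, vuvipow → vuervipow) insert -er- after the first vowel.
The other patterns: stems whose last vowel is 'a' or 'u' delete the last vowel and add -ak; stems whose last vowel is 'i' repeat the first consonant+vowel as a prefix; stems whose last vowel is 'e' add -eka.
So fulow → fuerlow.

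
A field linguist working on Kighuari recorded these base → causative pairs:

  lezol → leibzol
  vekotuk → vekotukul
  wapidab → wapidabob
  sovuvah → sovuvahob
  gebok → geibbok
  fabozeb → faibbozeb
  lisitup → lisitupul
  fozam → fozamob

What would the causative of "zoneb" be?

wapidab and fabozeb both end in -b yet inflect differently (wapidabob, faibbozeb), so the final letter is not what conditions the rule; the last vowel is.
"zoneb" has last vowel 'e'. The one such stem in the data (fabozeb → faibbozeb) inserts -ib- after the first vowel (as do lezol, gebok), so the same rule applies.
The other patterns: stems whose last vowel is 'a' add -ob; stems whose last vowel is 'u' add -ul.
So zoneb → zoibneb.

zoibneb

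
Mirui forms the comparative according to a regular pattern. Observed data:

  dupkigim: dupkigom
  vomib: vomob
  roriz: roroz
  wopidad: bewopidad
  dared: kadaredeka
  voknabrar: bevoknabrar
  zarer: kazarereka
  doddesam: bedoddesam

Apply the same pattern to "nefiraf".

"nefiraf" has last vowel 'a'. The stems whose last vowel is 'a' (wopidad → bewopidad, voknabrar → bevoknabrar, doddesam → bedoddesam) add the prefix be-.
So nefiraf → benefiraf.

benefiraf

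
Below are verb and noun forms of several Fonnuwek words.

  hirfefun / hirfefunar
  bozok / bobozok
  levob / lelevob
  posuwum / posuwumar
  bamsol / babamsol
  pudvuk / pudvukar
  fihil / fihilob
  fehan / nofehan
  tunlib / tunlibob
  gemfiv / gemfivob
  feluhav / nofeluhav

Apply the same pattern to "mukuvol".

mumukuvol

pudvuk and bozok both end in -k yet inflect differently (pudvukar, bobozok), so the final letter is not what conditions the rule; the last vowel is.
"mukuvol" has last vowel 'o'. The stems whose last vowel is 'o' (levob → lelevob, bamsol → babamsol, bozok → bobozok) repeat the first consonant+vowel as a prefix.
So mukuvol → mumukuvol.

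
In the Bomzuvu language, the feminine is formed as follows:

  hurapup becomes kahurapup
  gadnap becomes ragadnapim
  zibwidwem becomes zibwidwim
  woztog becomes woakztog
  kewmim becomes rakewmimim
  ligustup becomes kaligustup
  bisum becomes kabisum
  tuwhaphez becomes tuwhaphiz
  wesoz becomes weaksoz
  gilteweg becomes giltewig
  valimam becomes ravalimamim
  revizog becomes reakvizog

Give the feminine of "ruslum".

karuslum

"ruslum" has last vowel 'u'. The stems whose last vowel is 'u' (bisum → kabisum, ligustup → kaligustup, hurapup → kahurapup) add the prefix ka-.
The other patterns: stems whose last vowel is 'e' change the last vowel to 'i'; stems whose last vowel is 'a' or 'i' add ra- … -im around the stem; stems whose last vowel is 'o' insert -ak- after the first vowel.
So ruslum → karuslum.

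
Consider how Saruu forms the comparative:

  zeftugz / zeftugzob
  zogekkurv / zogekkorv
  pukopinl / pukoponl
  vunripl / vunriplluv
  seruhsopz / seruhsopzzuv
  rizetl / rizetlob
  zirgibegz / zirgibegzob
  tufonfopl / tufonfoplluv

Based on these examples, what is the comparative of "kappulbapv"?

"kappulbapv" has second-to-last letter 'p'. The stems whose second-to-last letter is 'p' (tufonfopl → tufonfoplluv, vunripl → vunriplluv, seruhsopz → seruhsopzzuv) double the final consonant and add -uv.
So kappulbapv → kappulbapvvuv.

kappulbapvvuv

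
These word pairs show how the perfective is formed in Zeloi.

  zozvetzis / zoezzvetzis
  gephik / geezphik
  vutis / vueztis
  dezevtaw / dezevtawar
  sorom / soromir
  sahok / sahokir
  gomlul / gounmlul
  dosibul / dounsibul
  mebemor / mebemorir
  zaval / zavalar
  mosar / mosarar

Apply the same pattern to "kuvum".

kuunvum

mosar and mebemor both end in -r yet inflect differently (mosarar, mebemorir), so the final letter is not what conditions the rule; the last vowel is.
"kuvum" has last vowel 'u'. The stems whose last vowel is 'u' (gomlul → gounmlul, dosibul → dounsibul) insert -un- after the first vowel.
So kuvum → kuunvum.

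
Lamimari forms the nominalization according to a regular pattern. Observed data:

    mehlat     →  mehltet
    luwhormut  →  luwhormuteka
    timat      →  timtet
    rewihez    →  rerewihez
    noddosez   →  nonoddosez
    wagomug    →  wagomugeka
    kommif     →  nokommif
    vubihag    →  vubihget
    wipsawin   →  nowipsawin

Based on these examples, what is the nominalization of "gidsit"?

"gidsit" has last vowel 'i'. The stems whose last vowel is 'i' (kommif → nokommif, wipsawin → nowipsawin) add the prefix no-.
The other patterns: stems whose last vowel is 'a' delete the last vowel and add -et; stems whose last vowel is 'e' repeat the first consonant+vowel as a prefix; stems whose last vowel is 'u' add -eka.
So gidsit → nogidsit.

nogidsit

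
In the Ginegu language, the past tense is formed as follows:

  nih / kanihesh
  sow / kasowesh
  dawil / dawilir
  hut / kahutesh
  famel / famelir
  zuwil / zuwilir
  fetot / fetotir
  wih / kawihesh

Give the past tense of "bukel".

"bukel" has 2 vowels. The stems with 2 vowels (fetot → fetotir, zuwil → zuwilir, famel → famelir) add -ir.
The other pattern: stems with 1 vowel add ka- … -esh around the stem.
So bukel → bukelir.

bukelir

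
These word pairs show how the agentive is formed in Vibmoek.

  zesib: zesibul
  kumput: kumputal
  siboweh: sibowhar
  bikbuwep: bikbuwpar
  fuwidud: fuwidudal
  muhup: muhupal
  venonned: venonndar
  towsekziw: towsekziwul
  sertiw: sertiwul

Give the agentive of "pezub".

pezubal

"pezub" has last vowel 'u'. The stems whose last vowel is 'u' (kumput → kumputal, muhup → muhupal, fuwidud → fuwidudal) add -al.
The other patterns: stems whose last vowel is 'e' delete the last vowel and add -ar; stems whose last vowel is 'i' add -ul.
So pezub → pezubal.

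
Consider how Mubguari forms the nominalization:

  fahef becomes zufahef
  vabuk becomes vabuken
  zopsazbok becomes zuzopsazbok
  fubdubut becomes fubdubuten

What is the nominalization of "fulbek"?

"fulbek" has last vowel 'e'. The one such stem in the data (fahef → zufahef) adds the prefix zu-, so the same rule applies.
The other pattern: stems whose last vowel is 'u' add -en.
So fulbek → zufulbek.

zufulbek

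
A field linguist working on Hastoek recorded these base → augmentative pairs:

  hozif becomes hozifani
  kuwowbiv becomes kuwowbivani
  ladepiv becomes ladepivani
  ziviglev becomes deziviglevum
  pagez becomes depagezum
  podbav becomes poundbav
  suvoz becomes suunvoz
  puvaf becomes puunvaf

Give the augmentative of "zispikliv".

kuwowbiv and ziviglev both end in -v yet inflect differently (kuwowbivani, deziviglevum), so the final letter is not what conditions the rule; the last vowel is.
"zispikliv" has last vowel 'i'. The stems whose last vowel is 'i' (hozif → hozifani, kuwowbiv → kuwowbivani, ladepiv → ladepivani) add -ani.
So zispikliv → zispiklivani.

zispiklivani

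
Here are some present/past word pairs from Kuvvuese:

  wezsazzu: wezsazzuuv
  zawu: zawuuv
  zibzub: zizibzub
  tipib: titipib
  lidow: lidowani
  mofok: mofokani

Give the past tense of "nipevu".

nipevuuv

wezsazzu and zibzub both have last vowel 'u' yet inflect differently (wezsazzuuv, zizibzub), so the last vowel is not what conditions the rule; the final letter is.
"nipevu" ends in -u. The stems ending in -u (wezsazzu → wezsazzuuv, zawu → zawuuv) add -uv.
So nipevu → nipevuuv.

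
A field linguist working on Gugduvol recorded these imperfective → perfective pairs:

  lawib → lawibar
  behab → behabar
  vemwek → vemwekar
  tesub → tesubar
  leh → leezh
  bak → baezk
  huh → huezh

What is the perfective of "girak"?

vemwek and bak both end in -k yet inflect differently (vemwekar, baezk), so the final letter is not what conditions the rule; the number of vowels is.
"girak" has 2 vowels. The stems with 2 vowels (lawib → lawibar, behab → behabar, vemwek → vemwekar) add -ar.
The other pattern: stems with 1 vowel insert -ez- after the first vowel.
So girak → girakar.

girakar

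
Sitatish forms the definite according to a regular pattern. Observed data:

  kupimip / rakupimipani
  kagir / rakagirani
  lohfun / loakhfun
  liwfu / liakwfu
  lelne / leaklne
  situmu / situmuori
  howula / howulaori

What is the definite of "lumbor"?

luakmbor

"lumbor" begins with l-. The stems beginning with l- (lohfun → loakhfun, liwfu → liakwfu, lelne → leaklne) insert -ak- after the first vowel.
The other patterns: stems beginning with k- add ra- … -ani around the stem; stems beginning with h- or s- add -ori.
So lumbor → luakmbor.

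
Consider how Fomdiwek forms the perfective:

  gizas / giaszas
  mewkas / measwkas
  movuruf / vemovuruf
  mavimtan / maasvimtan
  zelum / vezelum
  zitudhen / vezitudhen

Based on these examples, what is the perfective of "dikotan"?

diaskotan

mavimtan and zitudhen both end in -n yet inflect differently (maasvimtan, vezitudhen), so the final letter is not what conditions the rule; the last vowel is.
"dikotan" has last vowel 'a'. The stems whose last vowel is 'a' (mavimtan → maasvimtan, gizas → giaszas, mewkas → measwkas) insert -as- after the first vowel.
So dikotan → diaskotan.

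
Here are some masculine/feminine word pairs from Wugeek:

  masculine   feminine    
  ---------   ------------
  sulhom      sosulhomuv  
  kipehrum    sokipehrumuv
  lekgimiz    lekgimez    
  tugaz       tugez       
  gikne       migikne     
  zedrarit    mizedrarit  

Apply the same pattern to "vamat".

mivamat

lekgimiz and zedrarit both have last vowel 'i' yet inflect differently (lekgimez, mizedrarit), so the last vowel is not what conditions the rule; the final letter is.
"vamat" ends in -t. The one such stem in the data (zedrarit → mizedrarit) adds the prefix mi-, so the same rule applies.
So vamat → mivamat.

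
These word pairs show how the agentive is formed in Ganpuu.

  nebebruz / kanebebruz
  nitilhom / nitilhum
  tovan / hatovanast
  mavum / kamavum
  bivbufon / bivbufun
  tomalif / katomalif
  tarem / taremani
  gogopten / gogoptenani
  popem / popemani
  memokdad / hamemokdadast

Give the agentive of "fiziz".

tovan and gogopten both end in -n yet inflect differently (hatovanast, gogoptenani), so the final letter is not what conditions the rule; the last vowel is.
"fiziz" has last vowel 'i'. The one such stem in the data (tomalif → katomalif) adds the prefix ka-, so the same rule applies.
The other patterns: stems whose last vowel is 'a' add ha- … -ast around the stem; stems whose last vowel is 'e' add -ani; stems whose last vowel is 'o' change the last vowel to 'u'.
So fiziz → kafiziz.

kafiziz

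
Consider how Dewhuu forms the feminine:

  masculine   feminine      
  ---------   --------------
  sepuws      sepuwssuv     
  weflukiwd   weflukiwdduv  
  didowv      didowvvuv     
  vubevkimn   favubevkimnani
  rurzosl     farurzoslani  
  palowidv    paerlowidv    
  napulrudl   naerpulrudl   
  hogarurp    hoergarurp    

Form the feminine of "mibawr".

mibawrruv

didowv and palowidv both end in -v yet inflect differently (didowvvuv, paerlowidv), so the final letter is not what conditions the rule; the second-to-last letter is.
"mibawr" has second-to-last letter 'w'. The stems whose second-to-last letter is 'w' (sepuws → sepuwssuv, weflukiwd → weflukiwdduv, didowv → didowvvuv) double the final consonant and add -uv.
The other patterns: stems whose second-to-last letter is 'm' or 's' add fa- … -ani around the stem; stems whose second-to-last letter is 'd' or 'r' insert -er- after the first vowel.
So mibawr → mibawrruv.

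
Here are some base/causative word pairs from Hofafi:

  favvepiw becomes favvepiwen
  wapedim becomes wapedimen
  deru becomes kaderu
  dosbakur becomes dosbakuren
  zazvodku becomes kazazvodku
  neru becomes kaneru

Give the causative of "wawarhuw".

wawarhuwen

zazvodku and dosbakur both have last vowel 'u' yet inflect differently (kazazvodku, dosbakuren), so the last vowel is not what conditions the rule; whether the stem ends in a vowel or a consonant is.
"wawarhuw" ends in a consonant. The stems ending in a consonant (dosbakur → dosbakuren, wapedim → wapedimen, favvepiw → favvepiwen) add -en.
So wawarhuw → wawarhuwen.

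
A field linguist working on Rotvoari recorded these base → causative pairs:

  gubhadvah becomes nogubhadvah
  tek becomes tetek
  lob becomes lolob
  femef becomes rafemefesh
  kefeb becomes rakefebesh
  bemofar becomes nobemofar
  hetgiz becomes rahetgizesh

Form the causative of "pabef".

lob and kefeb both end in -b yet inflect differently (lolob, rakefebesh), so the final letter is not what conditions the rule; the number of vowels is.
"pabef" has 2 vowels. The stems with 2 vowels (femef → rafemefesh, kefeb → rakefebesh, hetgiz → rahetgizesh) add ra- … -esh around the stem.
The other patterns: stems with 1 vowel repeat the first consonant+vowel as a prefix; stems with 3 vowels add the prefix no-.
So pabef → rapabefesh.

rapabefesh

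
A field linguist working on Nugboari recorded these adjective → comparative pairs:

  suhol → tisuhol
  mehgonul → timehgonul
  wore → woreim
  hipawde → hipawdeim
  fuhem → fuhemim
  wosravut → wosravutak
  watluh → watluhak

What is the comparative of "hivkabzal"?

tihivkabzal

mehgonul and wosravut both have last vowel 'u' yet inflect differently (timehgonul, wosravutak), so the last vowel is not what conditions the rule; the final letter is.
"hivkabzal" ends in -l. The stems ending in -l (suhol → tisuhol, mehgonul → timehgonul) add the prefix ti-.
The other patterns: stems ending in -e or -m add -im; stems ending in -h or -t add -ak.
So hivkabzal → tihivkabzal.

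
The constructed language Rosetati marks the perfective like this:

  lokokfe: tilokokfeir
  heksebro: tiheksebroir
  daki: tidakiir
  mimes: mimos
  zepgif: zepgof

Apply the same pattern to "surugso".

lokokfe and mimes both have last vowel 'e' yet inflect differently (tilokokfeir, mimos), so the last vowel is not what conditions the rule; whether the stem ends in a vowel or a consonant is.
"surugso" ends in a vowel. The stems ending in a vowel (lokokfe → tilokokfeir, heksebro → tiheksebroir, daki → tidakiir) add ti- … -ir around the stem.
The other pattern: stems ending in a consonant change the last vowel to 'o'.
So surugso → tisurugsoir.

tisurugsoir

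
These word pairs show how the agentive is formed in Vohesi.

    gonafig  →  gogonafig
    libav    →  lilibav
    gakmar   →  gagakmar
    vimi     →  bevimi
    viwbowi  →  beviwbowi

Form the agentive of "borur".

boborur

"borur" ends in a consonant. The stems ending in a consonant (gonafig → gogonafig, libav → lilibav, gakmar → gagakmar) repeat the first consonant+vowel as a prefix.
The other pattern: stems ending in a vowel add the prefix be-.
So borur → boborur.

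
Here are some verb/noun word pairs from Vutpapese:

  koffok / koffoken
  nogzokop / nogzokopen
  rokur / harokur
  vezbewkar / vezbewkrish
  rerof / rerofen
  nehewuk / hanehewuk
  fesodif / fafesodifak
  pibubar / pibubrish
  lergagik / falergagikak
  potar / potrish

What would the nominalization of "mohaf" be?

fesodif and rerof both end in -f yet inflect differently (fafesodifak, rerofen), so the final letter is not what conditions the rule; the last vowel is.
"mohaf" has last vowel 'a'. The stems whose last vowel is 'a' (potar → potrish, vezbewkar → vezbewkrish, pibubar → pibubrish) delete the last vowel and add -ish.
So mohaf → mohfish.

mohfish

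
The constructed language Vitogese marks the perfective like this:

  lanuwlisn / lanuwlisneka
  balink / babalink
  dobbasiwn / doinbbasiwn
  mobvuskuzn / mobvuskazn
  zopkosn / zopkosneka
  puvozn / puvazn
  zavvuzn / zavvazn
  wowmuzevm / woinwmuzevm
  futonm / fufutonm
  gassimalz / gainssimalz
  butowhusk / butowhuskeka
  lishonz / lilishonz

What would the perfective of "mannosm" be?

mannosmeka

"mannosm" has second-to-last letter 's'. The stems whose second-to-last letter is 's' (butowhusk → butowhuskeka, lanuwlisn → lanuwlisneka, zopkosn → zopkosneka) add -eka.
So mannosm → mannosmeka.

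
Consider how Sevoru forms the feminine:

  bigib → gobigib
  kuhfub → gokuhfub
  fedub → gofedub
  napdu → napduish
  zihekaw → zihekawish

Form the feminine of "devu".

"devu" ends in -u. The one such stem in the data (napdu → napduish) adds -ish, so the same rule applies.
The other pattern: stems ending in -b add the prefix go-.
So devu → devuish.

devuish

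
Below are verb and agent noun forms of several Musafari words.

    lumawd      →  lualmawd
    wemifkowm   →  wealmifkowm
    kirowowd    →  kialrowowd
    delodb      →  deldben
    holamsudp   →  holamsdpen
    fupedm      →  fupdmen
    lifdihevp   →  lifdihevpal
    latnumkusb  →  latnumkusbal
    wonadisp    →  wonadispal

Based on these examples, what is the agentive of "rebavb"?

wemifkowm and fupedm both end in -m yet inflect differently (wealmifkowm, fupdmen), so the final letter is not what conditions the rule; the second-to-last letter is.
"rebavb" has second-to-last letter 'v'. The one such stem in the data (lifdihevp → lifdihevpal) adds -al, so the same rule applies.
The other patterns: stems whose second-to-last letter is 'w' insert -al- after the first vowel; stems whose second-to-last letter is 'd' delete the last vowel and add -en.
So rebavb → rebavbal.

rebavbal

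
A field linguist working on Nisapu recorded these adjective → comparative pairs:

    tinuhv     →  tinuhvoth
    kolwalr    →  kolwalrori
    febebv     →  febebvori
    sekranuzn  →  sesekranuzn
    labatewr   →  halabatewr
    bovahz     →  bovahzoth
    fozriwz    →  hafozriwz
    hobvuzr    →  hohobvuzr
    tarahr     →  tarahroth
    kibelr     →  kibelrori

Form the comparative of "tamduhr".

"tamduhr" has second-to-last letter 'h'. The stems whose second-to-last letter is 'h' (bovahz → bovahzoth, tarahr → tarahroth, tinuhv → tinuhvoth) add -oth.
The other patterns: stems whose second-to-last letter is 'w' add the prefix ha-; stems whose second-to-last letter is 'z' repeat the first consonant+vowel as a prefix; stems whose second-to-last letter is 'b' or 'l' add -ori.
So tamduhr → tamduhroth.

tamduhroth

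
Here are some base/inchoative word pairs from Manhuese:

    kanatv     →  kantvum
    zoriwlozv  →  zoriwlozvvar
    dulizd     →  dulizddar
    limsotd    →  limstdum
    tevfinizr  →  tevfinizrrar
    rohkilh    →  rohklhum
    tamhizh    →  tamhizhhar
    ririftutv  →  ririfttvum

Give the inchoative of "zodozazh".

zodozazhhar

zoriwlozv and ririftutv both end in -v yet inflect differently (zoriwlozvvar, ririfttvum), so the final letter is not what conditions the rule; the second-to-last letter is.
"zodozazh" has second-to-last letter 'z'. The stems whose second-to-last letter is 'z' (dulizd → dulizddar, zoriwlozv → zoriwlozvvar, tamhizh → tamhizhhar) double the final consonant and add -ar.
So zodozazh → zodozazhhar.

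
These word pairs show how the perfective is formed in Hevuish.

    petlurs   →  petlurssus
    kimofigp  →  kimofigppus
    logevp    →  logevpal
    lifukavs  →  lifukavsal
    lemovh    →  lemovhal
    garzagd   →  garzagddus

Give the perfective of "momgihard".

logevp and kimofigp both end in -p yet inflect differently (logevpal, kimofigppus), so the final letter is not what conditions the rule; the second-to-last letter is.
"momgihard" has second-to-last letter 'r'. The one such stem in the data (petlurs → petlurssus) doubles the final consonant and adds -us (as do garzagd, kimofigp), so the same rule applies.
The other pattern: stems whose second-to-last letter is 'v' add -al.
So momgihard → momgiharddus.

momgiharddus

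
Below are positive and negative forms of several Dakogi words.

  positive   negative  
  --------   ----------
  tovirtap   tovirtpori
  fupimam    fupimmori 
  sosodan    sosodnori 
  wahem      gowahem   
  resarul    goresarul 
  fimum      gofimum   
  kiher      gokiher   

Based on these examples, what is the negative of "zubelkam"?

zubelkmori

fupimam and wahem both end in -m yet inflect differently (fupimmori, gowahem), so the final letter is not what conditions the rule; the last vowel is.
"zubelkam" has last vowel 'a'. The stems whose last vowel is 'a' (tovirtap → tovirtpori, fupimam → fupimmori, sosodan → sosodnori) delete the last vowel and add -ori.
So zubelkam → zubelkmori.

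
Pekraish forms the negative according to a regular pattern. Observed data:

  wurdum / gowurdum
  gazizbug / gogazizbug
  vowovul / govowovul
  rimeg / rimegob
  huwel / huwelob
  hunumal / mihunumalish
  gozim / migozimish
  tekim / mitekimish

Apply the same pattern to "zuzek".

gazizbug and rimeg both end in -g yet inflect differently (gogazizbug, rimegob), so the final letter is not what conditions the rule; the last vowel is.
"zuzek" has last vowel 'e'. The stems whose last vowel is 'e' (rimeg → rimegob, huwel → huwelob) add -ob.
The other patterns: stems whose last vowel is 'u' add the prefix go-; stems whose last vowel is 'a' or 'i' add mi- … -ish around the stem.
So zuzek → zuzekob.

zuzekob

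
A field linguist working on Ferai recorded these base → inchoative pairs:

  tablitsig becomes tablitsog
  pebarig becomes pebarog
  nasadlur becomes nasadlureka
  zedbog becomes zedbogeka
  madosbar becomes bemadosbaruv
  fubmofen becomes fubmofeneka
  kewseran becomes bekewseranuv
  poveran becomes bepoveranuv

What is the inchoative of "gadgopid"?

gadgopod

poveran and fubmofen both end in -n yet inflect differently (bepoveranuv, fubmofeneka), so the final letter is not what conditions the rule; the last vowel is.
"gadgopid" has last vowel 'i'. The stems whose last vowel is 'i' (tablitsig → tablitsog, pebarig → pebarog) change the last vowel to 'o'.
So gadgopid → gadgopod.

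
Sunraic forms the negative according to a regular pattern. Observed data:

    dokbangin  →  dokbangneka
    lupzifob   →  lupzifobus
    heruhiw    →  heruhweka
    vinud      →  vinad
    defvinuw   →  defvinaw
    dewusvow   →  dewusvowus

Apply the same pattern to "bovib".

bovbeka

defvinuw and dewusvow both end in -w yet inflect differently (defvinaw, dewusvowus), so the final letter is not what conditions the rule; the last vowel is.
"bovib" has last vowel 'i'. The stems whose last vowel is 'i' (heruhiw → heruhweka, dokbangin → dokbangneka) delete the last vowel and add -eka.
So bovib → bovbeka.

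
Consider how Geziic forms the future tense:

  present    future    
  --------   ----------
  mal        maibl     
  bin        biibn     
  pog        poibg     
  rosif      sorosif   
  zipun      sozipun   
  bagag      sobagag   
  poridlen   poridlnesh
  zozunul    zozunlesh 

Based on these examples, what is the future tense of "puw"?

puibw

bin and zipun both end in -n yet inflect differently (biibn, sozipun), so the final letter is not what conditions the rule; the number of vowels is.
"puw" has 1 vowel. The stems with 1 vowel (mal → maibl, bin → biibn, pog → poibg) insert -ib- after the first vowel.
The other patterns: stems with 2 vowels add the prefix so-; stems with 3 vowels delete the last vowel and add -esh.
So puw → puibw.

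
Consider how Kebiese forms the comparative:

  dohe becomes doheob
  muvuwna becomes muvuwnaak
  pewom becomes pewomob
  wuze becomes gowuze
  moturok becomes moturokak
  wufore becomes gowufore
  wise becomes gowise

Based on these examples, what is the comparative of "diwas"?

wufore and dohe both end in -e yet inflect differently (gowufore, doheob), so the final letter is not what conditions the rule; the first letter is.
"diwas" begins with d-. The one such stem in the data (dohe → doheob) adds -ob, so the same rule applies.
The other patterns: stems beginning with m- add -ak; stems beginning with w- add the prefix go-.
So diwas → diwasob.

diwasob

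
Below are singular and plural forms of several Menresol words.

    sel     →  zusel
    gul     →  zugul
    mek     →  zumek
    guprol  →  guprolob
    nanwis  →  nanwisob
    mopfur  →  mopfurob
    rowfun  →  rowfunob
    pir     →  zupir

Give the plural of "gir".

"gir" has 1 vowel. The stems with 1 vowel (pir → zupir, gul → zugul, mek → zumek) add the prefix zu-.
The other pattern: stems with 2 vowels add -ob.
So gir → zugir.

zugir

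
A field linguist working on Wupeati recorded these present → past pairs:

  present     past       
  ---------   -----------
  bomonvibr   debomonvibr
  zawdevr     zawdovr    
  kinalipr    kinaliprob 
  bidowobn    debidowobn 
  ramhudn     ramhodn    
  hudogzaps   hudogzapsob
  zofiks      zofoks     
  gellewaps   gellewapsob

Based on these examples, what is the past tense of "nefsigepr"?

nefsigeprob

"nefsigepr" has second-to-last letter 'p'. The stems whose second-to-last letter is 'p' (hudogzaps → hudogzapsob, gellewaps → gellewapsob, kinalipr → kinaliprob) add -ob.
The other patterns: stems whose second-to-last letter is 'b' add the prefix de-; stems whose second-to-last letter is 'd', 'k' or 'v' change the last vowel to 'o'.
So nefsigepr → nefsigeprob.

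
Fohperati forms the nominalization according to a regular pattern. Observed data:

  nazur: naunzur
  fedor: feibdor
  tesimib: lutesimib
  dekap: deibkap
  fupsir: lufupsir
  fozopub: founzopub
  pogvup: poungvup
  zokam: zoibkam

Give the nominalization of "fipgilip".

lufipgilip

nazur and fupsir both end in -r yet inflect differently (naunzur, lufupsir), so the final letter is not what conditions the rule; the last vowel is.
"fipgilip" has last vowel 'i'. The stems whose last vowel is 'i' (fupsir → lufupsir, tesimib → lutesimib) add the prefix lu-.
The other patterns: stems whose last vowel is 'u' insert -un- after the first vowel; stems whose last vowel is 'a' or 'o' insert -ib- after the first vowel.
So fipgilip → lufipgilip.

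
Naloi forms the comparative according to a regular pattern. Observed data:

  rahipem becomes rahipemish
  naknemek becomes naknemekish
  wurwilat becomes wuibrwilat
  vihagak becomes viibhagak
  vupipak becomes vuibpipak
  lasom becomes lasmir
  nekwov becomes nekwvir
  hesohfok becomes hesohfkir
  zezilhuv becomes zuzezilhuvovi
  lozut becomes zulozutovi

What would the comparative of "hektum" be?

naknemek and vihagak both end in -k yet inflect differently (naknemekish, viibhagak), so the final letter is not what conditions the rule; the last vowel is.
"hektum" has last vowel 'u'. The stems whose last vowel is 'u' (zezilhuv → zuzezilhuvovi, lozut → zulozutovi) add zu- … -ovi around the stem.
So hektum → zuhektumovi.

zuhektumovi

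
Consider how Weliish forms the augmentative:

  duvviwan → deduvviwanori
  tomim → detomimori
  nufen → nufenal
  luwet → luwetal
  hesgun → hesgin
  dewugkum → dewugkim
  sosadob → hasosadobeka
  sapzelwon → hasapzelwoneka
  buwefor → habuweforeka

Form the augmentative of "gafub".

gafib

duvviwan and nufen both end in -n yet inflect differently (deduvviwanori, nufenal), so the final letter is not what conditions the rule; the last vowel is.
"gafub" has last vowel 'u'. The stems whose last vowel is 'u' (hesgun → hesgin, dewugkum → dewugkim) change the last vowel to 'i'.
So gafub → gafib.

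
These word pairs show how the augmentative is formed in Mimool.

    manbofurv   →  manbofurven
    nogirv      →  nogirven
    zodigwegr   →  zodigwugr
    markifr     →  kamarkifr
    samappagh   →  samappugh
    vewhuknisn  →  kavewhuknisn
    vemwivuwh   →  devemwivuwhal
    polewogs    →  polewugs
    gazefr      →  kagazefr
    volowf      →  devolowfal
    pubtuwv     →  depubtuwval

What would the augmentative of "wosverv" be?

wosverven

"wosverv" has second-to-last letter 'r'. The stems whose second-to-last letter is 'r' (manbofurv → manbofurven, nogirv → nogirven) add -en.
The other patterns: stems whose second-to-last letter is 'g' change the last vowel to 'u'; stems whose second-to-last letter is 'w' add de- … -al around the stem; stems whose second-to-last letter is 'f' or 's' add the prefix ka-.
So wosverv → wosverven.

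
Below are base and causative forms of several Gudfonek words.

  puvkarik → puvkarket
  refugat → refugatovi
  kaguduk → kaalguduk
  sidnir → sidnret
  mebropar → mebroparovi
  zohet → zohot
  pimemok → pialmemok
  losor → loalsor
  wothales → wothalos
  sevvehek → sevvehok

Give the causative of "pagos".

paalgos

losor and sidnir both end in -r yet inflect differently (loalsor, sidnret), so the final letter is not what conditions the rule; the last vowel is.
"pagos" has last vowel 'o'. The stems whose last vowel is 'o' (pimemok → pialmemok, losor → loalsor) insert -al- after the first vowel.
So pagos → paalgos.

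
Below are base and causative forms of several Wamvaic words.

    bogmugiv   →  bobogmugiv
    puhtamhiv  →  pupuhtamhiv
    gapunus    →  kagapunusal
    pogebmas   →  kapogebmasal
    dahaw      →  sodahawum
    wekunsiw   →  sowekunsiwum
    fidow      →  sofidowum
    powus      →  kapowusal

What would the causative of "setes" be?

kasetesal

puhtamhiv and wekunsiw both have last vowel 'i' yet inflect differently (pupuhtamhiv, sowekunsiwum), so the last vowel is not what conditions the rule; the final letter is.
"setes" ends in -s. The stems ending in -s (powus → kapowusal, pogebmas → kapogebmasal, gapunus → kagapunusal) add ka- … -al around the stem.
So setes → kasetesal.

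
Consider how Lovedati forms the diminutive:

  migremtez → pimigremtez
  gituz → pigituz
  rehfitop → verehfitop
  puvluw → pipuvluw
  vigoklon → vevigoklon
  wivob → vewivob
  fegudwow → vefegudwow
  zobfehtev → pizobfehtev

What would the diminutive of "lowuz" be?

pilowuz

"lowuz" has last vowel 'u'. The stems whose last vowel is 'u' (puvluw → pipuvluw, gituz → pigituz) add the prefix pi-.
The other pattern: stems whose last vowel is 'o' add the prefix ve-.
So lowuz → pilowuz.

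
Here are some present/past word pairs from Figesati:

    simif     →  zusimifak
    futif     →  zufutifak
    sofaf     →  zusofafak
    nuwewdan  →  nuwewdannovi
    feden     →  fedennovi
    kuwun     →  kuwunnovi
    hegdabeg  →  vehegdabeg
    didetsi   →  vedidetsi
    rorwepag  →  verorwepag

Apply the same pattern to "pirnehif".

zupirnehifak

"pirnehif" ends in -f. The stems ending in -f (simif → zusimifak, futif → zufutifak, sofaf → zusofafak) add zu- … -ak around the stem.
The other patterns: stems ending in -n double the final consonant and add -ovi; stems ending in -g or -i add the prefix ve-.
So pirnehif → zupirnehifak.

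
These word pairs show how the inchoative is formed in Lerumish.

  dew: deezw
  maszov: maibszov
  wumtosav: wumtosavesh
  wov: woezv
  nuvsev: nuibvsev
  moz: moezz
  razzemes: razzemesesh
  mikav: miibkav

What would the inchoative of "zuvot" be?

zuibvot

"zuvot" has 2 vowels. The stems with 2 vowels (mikav → miibkav, nuvsev → nuibvsev, maszov → maibszov) insert -ib- after the first vowel.
So zuvot → zuibvot.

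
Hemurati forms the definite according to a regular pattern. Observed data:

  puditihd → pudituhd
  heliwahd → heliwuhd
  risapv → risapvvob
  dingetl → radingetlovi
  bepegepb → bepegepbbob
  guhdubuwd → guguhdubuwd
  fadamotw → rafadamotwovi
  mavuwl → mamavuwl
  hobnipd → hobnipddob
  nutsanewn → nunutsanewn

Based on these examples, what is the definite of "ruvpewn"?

ruruvpewn

"ruvpewn" has second-to-last letter 'w'. The stems whose second-to-last letter is 'w' (mavuwl → mamavuwl, guhdubuwd → guguhdubuwd, nutsanewn → nunutsanewn) repeat the first consonant+vowel as a prefix.
So ruvpewn → ruruvpewn.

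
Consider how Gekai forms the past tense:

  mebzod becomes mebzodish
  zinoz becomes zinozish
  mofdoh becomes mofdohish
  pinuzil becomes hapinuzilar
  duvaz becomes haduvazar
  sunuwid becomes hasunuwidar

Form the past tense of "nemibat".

"nemibat" has last vowel 'a'. The one such stem in the data (duvaz → haduvazar) adds ha- … -ar around the stem, so the same rule applies.
So nemibat → hanemibatar.

hanemibatar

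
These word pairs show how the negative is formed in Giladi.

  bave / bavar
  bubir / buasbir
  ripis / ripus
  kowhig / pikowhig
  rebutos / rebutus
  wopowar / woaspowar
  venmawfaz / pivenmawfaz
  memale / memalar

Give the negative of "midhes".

midhus

ripis and bubir both have last vowel 'i' yet inflect differently (ripus, buasbir), so the last vowel is not what conditions the rule; the final letter is.
"midhes" ends in -s. The stems ending in -s (rebutos → rebutus, ripis → ripus) change the last vowel to 'u'.
So midhes → midhus.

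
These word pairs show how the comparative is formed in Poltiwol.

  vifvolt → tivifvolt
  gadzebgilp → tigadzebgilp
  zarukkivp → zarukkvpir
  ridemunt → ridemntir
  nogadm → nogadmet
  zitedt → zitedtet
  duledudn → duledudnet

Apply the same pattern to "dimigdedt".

zitedt and vifvolt both end in -t yet inflect differently (zitedtet, tivifvolt), so the final letter is not what conditions the rule; the second-to-last letter is.
"dimigdedt" has second-to-last letter 'd'. The stems whose second-to-last letter is 'd' (zitedt → zitedtet, nogadm → nogadmet, duledudn → duledudnet) add -et.
The other patterns: stems whose second-to-last letter is 'l' add the prefix ti-; stems whose second-to-last letter is 'n' or 'v' delete the last vowel and add -ir.
So dimigdedt → dimigdedtet.

dimigdedtet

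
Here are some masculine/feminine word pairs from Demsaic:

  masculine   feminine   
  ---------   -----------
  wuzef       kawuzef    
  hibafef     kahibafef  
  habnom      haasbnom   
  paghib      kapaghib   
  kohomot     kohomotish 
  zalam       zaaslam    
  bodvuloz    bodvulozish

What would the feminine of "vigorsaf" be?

kohomot and habnom both have last vowel 'o' yet inflect differently (kohomotish, haasbnom), so the last vowel is not what conditions the rule; the final letter is.
"vigorsaf" ends in -f. The stems ending in -f (hibafef → kahibafef, wuzef → kawuzef) add the prefix ka-.
The other patterns: stems ending in -t or -z add -ish; stems ending in -m insert -as- after the first vowel.
So vigorsaf → kavigorsaf.

kavigorsaf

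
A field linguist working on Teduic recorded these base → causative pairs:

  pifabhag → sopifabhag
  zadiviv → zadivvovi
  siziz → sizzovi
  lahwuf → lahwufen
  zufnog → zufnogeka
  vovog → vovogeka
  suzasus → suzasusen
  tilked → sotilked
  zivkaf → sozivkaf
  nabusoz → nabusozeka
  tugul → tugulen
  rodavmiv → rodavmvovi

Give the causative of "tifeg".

zivkaf and lahwuf both end in -f yet inflect differently (sozivkaf, lahwufen), so the final letter is not what conditions the rule; the last vowel is.
"tifeg" has last vowel 'e'. The one such stem in the data (tilked → sotilked) adds the prefix so-, so the same rule applies.
The other patterns: stems whose last vowel is 'u' add -en; stems whose last vowel is 'o' add -eka; stems whose last vowel is 'i' delete the last vowel and add -ovi.
So tifeg → sotifeg.

sotifeg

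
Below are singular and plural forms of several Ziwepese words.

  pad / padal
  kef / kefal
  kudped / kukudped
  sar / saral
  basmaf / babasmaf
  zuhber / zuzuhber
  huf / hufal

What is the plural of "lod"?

lodal

"lod" has 1 vowel. The stems with 1 vowel (pad → padal, kef → kefal, sar → saral) add -al.
So lod → lodal.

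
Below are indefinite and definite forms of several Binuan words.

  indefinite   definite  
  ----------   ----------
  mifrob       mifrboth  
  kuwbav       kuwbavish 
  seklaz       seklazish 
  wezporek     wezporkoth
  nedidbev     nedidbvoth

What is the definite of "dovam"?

kuwbav and nedidbev both end in -v yet inflect differently (kuwbavish, nedidbvoth), so the final letter is not what conditions the rule; the last vowel is.
"dovam" has last vowel 'a'. The stems whose last vowel is 'a' (seklaz → seklazish, kuwbav → kuwbavish) add -ish.
The other pattern: stems whose last vowel is 'e' or 'o' delete the last vowel and add -oth.
So dovam → dovamish.

dovamish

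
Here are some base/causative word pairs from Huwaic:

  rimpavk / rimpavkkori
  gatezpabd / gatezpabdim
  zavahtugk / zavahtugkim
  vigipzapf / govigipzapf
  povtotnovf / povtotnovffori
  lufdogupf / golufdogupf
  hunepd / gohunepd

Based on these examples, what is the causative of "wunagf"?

"wunagf" has second-to-last letter 'g'. The one such stem in the data (zavahtugk → zavahtugkim) adds -im, so the same rule applies.
The other patterns: stems whose second-to-last letter is 'v' double the final consonant and add -ori; stems whose second-to-last letter is 'p' add the prefix go-.
So wunagf → wunagfim.

wunagfim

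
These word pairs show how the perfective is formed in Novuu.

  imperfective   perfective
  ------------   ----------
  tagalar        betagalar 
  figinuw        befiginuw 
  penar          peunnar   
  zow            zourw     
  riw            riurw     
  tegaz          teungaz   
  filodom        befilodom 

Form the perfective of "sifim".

zow and figinuw both end in -w yet inflect differently (zourw, befiginuw), so the final letter is not what conditions the rule; the number of vowels is.
"sifim" has 2 vowels. The stems with 2 vowels (penar → peunnar, tegaz → teungaz) insert -un- after the first vowel.
The other patterns: stems with 1 vowel insert -ur- after the first vowel; stems with 3 vowels add the prefix be-.
So sifim → siunfim.

siunfim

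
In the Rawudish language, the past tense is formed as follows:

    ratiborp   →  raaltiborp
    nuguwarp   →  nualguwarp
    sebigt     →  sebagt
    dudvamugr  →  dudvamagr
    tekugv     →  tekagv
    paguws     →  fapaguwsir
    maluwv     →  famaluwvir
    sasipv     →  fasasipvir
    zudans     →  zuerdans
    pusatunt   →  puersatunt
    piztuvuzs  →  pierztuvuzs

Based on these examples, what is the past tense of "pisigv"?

"pisigv" has second-to-last letter 'g'. The stems whose second-to-last letter is 'g' (sebigt → sebagt, dudvamugr → dudvamagr, tekugv → tekagv) change the last vowel to 'a'.
So pisigv → pisagv.

pisagv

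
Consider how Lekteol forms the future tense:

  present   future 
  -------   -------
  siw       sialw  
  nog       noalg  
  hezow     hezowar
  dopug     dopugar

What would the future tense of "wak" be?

nog and dopug both end in -g yet inflect differently (noalg, dopugar), so the final letter is not what conditions the rule; the number of vowels is.
"wak" has 1 vowel. The stems with 1 vowel (nog → noalg, siw → sialw) insert -al- after the first vowel.
So wak → waalk.

waalk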